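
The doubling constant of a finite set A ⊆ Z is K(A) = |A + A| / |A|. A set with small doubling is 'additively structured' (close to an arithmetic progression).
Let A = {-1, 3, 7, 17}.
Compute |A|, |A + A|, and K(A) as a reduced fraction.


|A| = 4.
Compute A + A by enumerating all 16 pairs.
A + A = {-2, 2, 6, 10, 14, 16, 20, 24, 34}, so |A + A| = 9.
K = |A + A| / |A| = 9/4 (already in lowest terms) ≈ 2.2500.
Reference: AP of size 4 gives K = 7/4 ≈ 1.7500; a fully generic set of size 4 gives K ≈ 2.5000.

|A| = 4, |A + A| = 9, K = 9/4.


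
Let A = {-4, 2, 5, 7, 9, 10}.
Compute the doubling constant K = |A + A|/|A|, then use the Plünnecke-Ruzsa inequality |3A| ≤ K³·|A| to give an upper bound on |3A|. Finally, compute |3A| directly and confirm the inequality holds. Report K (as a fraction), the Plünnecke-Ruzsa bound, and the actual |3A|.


|A| = 6.
Step 1: Compute A + A by enumerating all 36 pairs.
A + A = {-8, -2, 1, 3, 4, 5, 6, 7, 9, 10, 11, 12, 14, 15, 16, 17, 18, 19, 20}, so |A + A| = 19.
Step 2: Doubling constant K = |A + A|/|A| = 19/6 = 19/6 ≈ 3.1667.
Step 3: Plünnecke-Ruzsa gives |3A| ≤ K³·|A| = (3.1667)³ · 6 ≈ 190.5278.
Step 4: Compute 3A = A + A + A directly by enumerating all triples (a,b,c) ∈ A³; |3A| = 34.
Step 5: Check 34 ≤ 190.5278? Yes ✓.

K = 19/6, Plünnecke-Ruzsa bound K³|A| ≈ 190.5278, |3A| = 34, inequality holds.


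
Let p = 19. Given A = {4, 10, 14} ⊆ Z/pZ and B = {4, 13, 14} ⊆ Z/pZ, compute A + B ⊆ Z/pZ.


Work in Z/19Z: reduce every sum a + b modulo 19.
Enumerate all 9 pairs:
a = 4: 4+4=8, 4+13=17, 4+14=18
a = 10: 10+4=14, 10+13=4, 10+14=5
a = 14: 14+4=18, 14+13=8, 14+14=9
Distinct residues collected: {4, 5, 8, 9, 14, 17, 18}
|A + B| = 7 (out of 19 total residues).

A + B = {4, 5, 8, 9, 14, 17, 18}


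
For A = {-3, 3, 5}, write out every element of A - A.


A - A = {a - a' : a, a' ∈ A}.
Compute a - a' for each ordered pair (a, a'):
a = -3: -3--3=0, -3-3=-6, -3-5=-8
a = 3: 3--3=6, 3-3=0, 3-5=-2
a = 5: 5--3=8, 5-3=2, 5-5=0
Collecting distinct values (and noting 0 appears from a-a):
A - A = {-8, -6, -2, 0, 2, 6, 8}
|A - A| = 7

A - A = {-8, -6, -2, 0, 2, 6, 8}


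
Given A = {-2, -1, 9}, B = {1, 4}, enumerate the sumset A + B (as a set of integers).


A + B = {a + b : a ∈ A, b ∈ B}.
Enumerate all |A|·|B| = 3·2 = 6 pairs (a, b) and collect distinct sums.
a = -2: -2+1=-1, -2+4=2
a = -1: -1+1=0, -1+4=3
a = 9: 9+1=10, 9+4=13
Collecting distinct sums: A + B = {-1, 0, 2, 3, 10, 13}
|A + B| = 6

A + B = {-1, 0, 2, 3, 10, 13}


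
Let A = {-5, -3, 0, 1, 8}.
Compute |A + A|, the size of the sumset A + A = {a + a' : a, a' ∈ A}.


A + A = {a + a' : a, a' ∈ A}; |A| = 5.
General bounds: 2|A| - 1 ≤ |A + A| ≤ |A|(|A|+1)/2, i.e. 9 ≤ |A + A| ≤ 15.
Lower bound 2|A|-1 is attained iff A is an arithmetic progression.
Enumerate sums a + a' for a ≤ a' (symmetric, so this suffices):
a = -5: -5+-5=-10, -5+-3=-8, -5+0=-5, -5+1=-4, -5+8=3
a = -3: -3+-3=-6, -3+0=-3, -3+1=-2, -3+8=5
a = 0: 0+0=0, 0+1=1, 0+8=8
a = 1: 1+1=2, 1+8=9
a = 8: 8+8=16
Distinct sums: {-10, -8, -6, -5, -4, -3, -2, 0, 1, 2, 3, 5, 8, 9, 16}
|A + A| = 15

|A + A| = 15


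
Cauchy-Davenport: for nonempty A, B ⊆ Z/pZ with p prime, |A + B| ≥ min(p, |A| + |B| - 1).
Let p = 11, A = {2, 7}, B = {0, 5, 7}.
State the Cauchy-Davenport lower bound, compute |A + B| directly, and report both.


Cauchy-Davenport: |A + B| ≥ min(p, |A| + |B| - 1) for A, B nonempty in Z/pZ.
|A| = 2, |B| = 3, p = 11.
CD lower bound = min(11, 2 + 3 - 1) = min(11, 4) = 4.
Compute A + B mod 11 directly:
a = 2: 2+0=2, 2+5=7, 2+7=9
a = 7: 7+0=7, 7+5=1, 7+7=3
A + B = {1, 2, 3, 7, 9}, so |A + B| = 5.
Verify: 5 ≥ 4? Yes ✓.

CD lower bound = 4, actual |A + B| = 5.


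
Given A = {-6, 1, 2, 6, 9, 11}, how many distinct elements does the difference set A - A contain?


A - A = {a - a' : a, a' ∈ A}; |A| = 6.
Bounds: 2|A|-1 ≤ |A - A| ≤ |A|² - |A| + 1, i.e. 11 ≤ |A - A| ≤ 31.
Note: 0 ∈ A - A always (from a - a). The set is symmetric: if d ∈ A - A then -d ∈ A - A.
Enumerate nonzero differences d = a - a' with a > a' (then include -d):
Positive differences: {1, 2, 3, 4, 5, 7, 8, 9, 10, 12, 15, 17}
Full difference set: {0} ∪ (positive diffs) ∪ (negative diffs).
|A - A| = 1 + 2·12 = 25 (matches direct enumeration: 25).

|A - A| = 25


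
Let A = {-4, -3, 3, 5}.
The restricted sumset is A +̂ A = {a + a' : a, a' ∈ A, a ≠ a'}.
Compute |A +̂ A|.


Restricted sumset: A +̂ A = {a + a' : a ∈ A, a' ∈ A, a ≠ a'}.
Equivalently, take A + A and drop any sum 2a that is achievable ONLY as a + a for a ∈ A (i.e. sums representable only with equal summands).
Enumerate pairs (a, a') with a < a' (symmetric, so each unordered pair gives one sum; this covers all a ≠ a'):
  -4 + -3 = -7
  -4 + 3 = -1
  -4 + 5 = 1
  -3 + 3 = 0
  -3 + 5 = 2
  3 + 5 = 8
Collected distinct sums: {-7, -1, 0, 1, 2, 8}
|A +̂ A| = 6
(Reference bound: |A +̂ A| ≥ 2|A| - 3 for |A| ≥ 2, with |A| = 4 giving ≥ 5.)

|A +̂ A| = 6


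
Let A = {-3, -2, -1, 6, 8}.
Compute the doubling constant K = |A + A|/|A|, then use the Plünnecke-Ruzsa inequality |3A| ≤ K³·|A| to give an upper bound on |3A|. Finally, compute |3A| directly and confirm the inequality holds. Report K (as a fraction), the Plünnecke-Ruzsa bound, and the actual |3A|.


|A| = 5.
Step 1: Compute A + A by enumerating all 25 pairs.
A + A = {-6, -5, -4, -3, -2, 3, 4, 5, 6, 7, 12, 14, 16}, so |A + A| = 13.
Step 2: Doubling constant K = |A + A|/|A| = 13/5 = 13/5 ≈ 2.6000.
Step 3: Plünnecke-Ruzsa gives |3A| ≤ K³·|A| = (2.6000)³ · 5 ≈ 87.8800.
Step 4: Compute 3A = A + A + A directly by enumerating all triples (a,b,c) ∈ A³; |3A| = 25.
Step 5: Check 25 ≤ 87.8800? Yes ✓.

K = 13/5, Plünnecke-Ruzsa bound K³|A| ≈ 87.8800, |3A| = 25, inequality holds.


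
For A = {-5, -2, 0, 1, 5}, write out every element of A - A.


A - A = {a - a' : a, a' ∈ A}.
Compute a - a' for each ordered pair (a, a'):
a = -5: -5--5=0, -5--2=-3, -5-0=-5, -5-1=-6, -5-5=-10
a = -2: -2--5=3, -2--2=0, -2-0=-2, -2-1=-3, -2-5=-7
a = 0: 0--5=5, 0--2=2, 0-0=0, 0-1=-1, 0-5=-5
a = 1: 1--5=6, 1--2=3, 1-0=1, 1-1=0, 1-5=-4
a = 5: 5--5=10, 5--2=7, 5-0=5, 5-1=4, 5-5=0
Collecting distinct values (and noting 0 appears from a-a):
A - A = {-10, -7, -6, -5, -4, -3, -2, -1, 0, 1, 2, 3, 4, 5, 6, 7, 10}
|A - A| = 17

A - A = {-10, -7, -6, -5, -4, -3, -2, -1, 0, 1, 2, 3, 4, 5, 6, 7, 10}


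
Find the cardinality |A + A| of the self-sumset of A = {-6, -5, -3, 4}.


A + A = {a + a' : a, a' ∈ A}; |A| = 4.
General bounds: 2|A| - 1 ≤ |A + A| ≤ |A|(|A|+1)/2, i.e. 7 ≤ |A + A| ≤ 10.
Lower bound 2|A|-1 is attained iff A is an arithmetic progression.
Enumerate sums a + a' for a ≤ a' (symmetric, so this suffices):
a = -6: -6+-6=-12, -6+-5=-11, -6+-3=-9, -6+4=-2
a = -5: -5+-5=-10, -5+-3=-8, -5+4=-1
a = -3: -3+-3=-6, -3+4=1
a = 4: 4+4=8
Distinct sums: {-12, -11, -10, -9, -8, -6, -2, -1, 1, 8}
|A + A| = 10

|A + A| = 10


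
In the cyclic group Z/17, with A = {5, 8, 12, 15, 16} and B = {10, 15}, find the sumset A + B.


Work in Z/17Z: reduce every sum a + b modulo 17.
Enumerate all 10 pairs:
a = 5: 5+10=15, 5+15=3
a = 8: 8+10=1, 8+15=6
a = 12: 12+10=5, 12+15=10
a = 15: 15+10=8, 15+15=13
a = 16: 16+10=9, 16+15=14
Distinct residues collected: {1, 3, 5, 6, 8, 9, 10, 13, 14, 15}
|A + B| = 10 (out of 17 total residues).

A + B = {1, 3, 5, 6, 8, 9, 10, 13, 14, 15}


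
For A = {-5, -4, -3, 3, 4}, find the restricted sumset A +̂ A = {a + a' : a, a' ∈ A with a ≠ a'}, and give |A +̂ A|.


Restricted sumset: A +̂ A = {a + a' : a ∈ A, a' ∈ A, a ≠ a'}.
Equivalently, take A + A and drop any sum 2a that is achievable ONLY as a + a for a ∈ A (i.e. sums representable only with equal summands).
Enumerate pairs (a, a') with a < a' (symmetric, so each unordered pair gives one sum; this covers all a ≠ a'):
  -5 + -4 = -9
  -5 + -3 = -8
  -5 + 3 = -2
  -5 + 4 = -1
  -4 + -3 = -7
  -4 + 3 = -1
  -4 + 4 = 0
  -3 + 3 = 0
  -3 + 4 = 1
  3 + 4 = 7
Collected distinct sums: {-9, -8, -7, -2, -1, 0, 1, 7}
|A +̂ A| = 8
(Reference bound: |A +̂ A| ≥ 2|A| - 3 for |A| ≥ 2, with |A| = 5 giving ≥ 7.)

|A +̂ A| = 8


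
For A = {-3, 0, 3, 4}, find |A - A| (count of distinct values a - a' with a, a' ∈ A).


A - A = {a - a' : a, a' ∈ A}; |A| = 4.
Bounds: 2|A|-1 ≤ |A - A| ≤ |A|² - |A| + 1, i.e. 7 ≤ |A - A| ≤ 13.
Note: 0 ∈ A - A always (from a - a). The set is symmetric: if d ∈ A - A then -d ∈ A - A.
Enumerate nonzero differences d = a - a' with a > a' (then include -d):
Positive differences: {1, 3, 4, 6, 7}
Full difference set: {0} ∪ (positive diffs) ∪ (negative diffs).
|A - A| = 1 + 2·5 = 11 (matches direct enumeration: 11).

|A - A| = 11


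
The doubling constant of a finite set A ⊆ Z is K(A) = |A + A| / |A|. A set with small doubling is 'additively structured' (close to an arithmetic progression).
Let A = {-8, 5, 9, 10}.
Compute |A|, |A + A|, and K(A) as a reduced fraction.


|A| = 4.
Compute A + A by enumerating all 16 pairs.
A + A = {-16, -3, 1, 2, 10, 14, 15, 18, 19, 20}, so |A + A| = 10.
K = |A + A| / |A| = 10/4 = 5/2 ≈ 2.5000.
Reference: AP of size 4 gives K = 7/4 ≈ 1.7500; a fully generic set of size 4 gives K ≈ 2.5000.

|A| = 4, |A + A| = 10, K = 10/4 = 5/2.


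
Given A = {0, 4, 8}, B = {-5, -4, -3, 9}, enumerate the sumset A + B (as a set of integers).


A + B = {a + b : a ∈ A, b ∈ B}.
Enumerate all |A|·|B| = 3·4 = 12 pairs (a, b) and collect distinct sums.
a = 0: 0+-5=-5, 0+-4=-4, 0+-3=-3, 0+9=9
a = 4: 4+-5=-1, 4+-4=0, 4+-3=1, 4+9=13
a = 8: 8+-5=3, 8+-4=4, 8+-3=5, 8+9=17
Collecting distinct sums: A + B = {-5, -4, -3, -1, 0, 1, 3, 4, 5, 9, 13, 17}
|A + B| = 12

A + B = {-5, -4, -3, -1, 0, 1, 3, 4, 5, 9, 13, 17}


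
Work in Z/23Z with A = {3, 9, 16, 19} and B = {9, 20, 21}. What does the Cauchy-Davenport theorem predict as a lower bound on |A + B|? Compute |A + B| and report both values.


Cauchy-Davenport: |A + B| ≥ min(p, |A| + |B| - 1) for A, B nonempty in Z/pZ.
|A| = 4, |B| = 3, p = 23.
CD lower bound = min(23, 4 + 3 - 1) = min(23, 6) = 6.
Compute A + B mod 23 directly:
a = 3: 3+9=12, 3+20=0, 3+21=1
a = 9: 9+9=18, 9+20=6, 9+21=7
a = 16: 16+9=2, 16+20=13, 16+21=14
a = 19: 19+9=5, 19+20=16, 19+21=17
A + B = {0, 1, 2, 5, 6, 7, 12, 13, 14, 16, 17, 18}, so |A + B| = 12.
Verify: 12 ≥ 6? Yes ✓.

CD lower bound = 6, actual |A + B| = 12.


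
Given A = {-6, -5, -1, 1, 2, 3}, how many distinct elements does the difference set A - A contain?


A - A = {a - a' : a, a' ∈ A}; |A| = 6.
Bounds: 2|A|-1 ≤ |A - A| ≤ |A|² - |A| + 1, i.e. 11 ≤ |A - A| ≤ 31.
Note: 0 ∈ A - A always (from a - a). The set is symmetric: if d ∈ A - A then -d ∈ A - A.
Enumerate nonzero differences d = a - a' with a > a' (then include -d):
Positive differences: {1, 2, 3, 4, 5, 6, 7, 8, 9}
Full difference set: {0} ∪ (positive diffs) ∪ (negative diffs).
|A - A| = 1 + 2·9 = 19 (matches direct enumeration: 19).

|A - A| = 19


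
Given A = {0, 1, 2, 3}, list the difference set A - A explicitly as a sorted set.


A - A = {a - a' : a, a' ∈ A}.
Compute a - a' for each ordered pair (a, a'):
a = 0: 0-0=0, 0-1=-1, 0-2=-2, 0-3=-3
a = 1: 1-0=1, 1-1=0, 1-2=-1, 1-3=-2
a = 2: 2-0=2, 2-1=1, 2-2=0, 2-3=-1
a = 3: 3-0=3, 3-1=2, 3-2=1, 3-3=0
Collecting distinct values (and noting 0 appears from a-a):
A - A = {-3, -2, -1, 0, 1, 2, 3}
|A - A| = 7

A - A = {-3, -2, -1, 0, 1, 2, 3}


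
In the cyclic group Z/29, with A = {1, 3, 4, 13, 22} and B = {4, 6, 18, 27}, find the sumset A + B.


Work in Z/29Z: reduce every sum a + b modulo 29.
Enumerate all 20 pairs:
a = 1: 1+4=5, 1+6=7, 1+18=19, 1+27=28
a = 3: 3+4=7, 3+6=9, 3+18=21, 3+27=1
a = 4: 4+4=8, 4+6=10, 4+18=22, 4+27=2
a = 13: 13+4=17, 13+6=19, 13+18=2, 13+27=11
a = 22: 22+4=26, 22+6=28, 22+18=11, 22+27=20
Distinct residues collected: {1, 2, 5, 7, 8, 9, 10, 11, 17, 19, 20, 21, 22, 26, 28}
|A + B| = 15 (out of 29 total residues).

A + B = {1, 2, 5, 7, 8, 9, 10, 11, 17, 19, 20, 21, 22, 26, 28}


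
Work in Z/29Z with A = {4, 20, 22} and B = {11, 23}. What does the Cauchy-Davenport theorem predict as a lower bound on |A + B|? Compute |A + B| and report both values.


Cauchy-Davenport: |A + B| ≥ min(p, |A| + |B| - 1) for A, B nonempty in Z/pZ.
|A| = 3, |B| = 2, p = 29.
CD lower bound = min(29, 3 + 2 - 1) = min(29, 4) = 4.
Compute A + B mod 29 directly:
a = 4: 4+11=15, 4+23=27
a = 20: 20+11=2, 20+23=14
a = 22: 22+11=4, 22+23=16
A + B = {2, 4, 14, 15, 16, 27}, so |A + B| = 6.
Verify: 6 ≥ 4? Yes ✓.

CD lower bound = 4, actual |A + B| = 6.


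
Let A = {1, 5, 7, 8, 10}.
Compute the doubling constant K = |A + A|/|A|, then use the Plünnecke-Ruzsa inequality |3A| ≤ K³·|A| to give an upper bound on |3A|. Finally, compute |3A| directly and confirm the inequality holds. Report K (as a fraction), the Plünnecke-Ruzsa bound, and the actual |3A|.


|A| = 5.
Step 1: Compute A + A by enumerating all 25 pairs.
A + A = {2, 6, 8, 9, 10, 11, 12, 13, 14, 15, 16, 17, 18, 20}, so |A + A| = 14.
Step 2: Doubling constant K = |A + A|/|A| = 14/5 = 14/5 ≈ 2.8000.
Step 3: Plünnecke-Ruzsa gives |3A| ≤ K³·|A| = (2.8000)³ · 5 ≈ 109.7600.
Step 4: Compute 3A = A + A + A directly by enumerating all triples (a,b,c) ∈ A³; |3A| = 23.
Step 5: Check 23 ≤ 109.7600? Yes ✓.

K = 14/5, Plünnecke-Ruzsa bound K³|A| ≈ 109.7600, |3A| = 23, inequality holds.


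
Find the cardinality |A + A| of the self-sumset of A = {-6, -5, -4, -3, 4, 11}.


A + A = {a + a' : a, a' ∈ A}; |A| = 6.
General bounds: 2|A| - 1 ≤ |A + A| ≤ |A|(|A|+1)/2, i.e. 11 ≤ |A + A| ≤ 21.
Lower bound 2|A|-1 is attained iff A is an arithmetic progression.
Enumerate sums a + a' for a ≤ a' (symmetric, so this suffices):
a = -6: -6+-6=-12, -6+-5=-11, -6+-4=-10, -6+-3=-9, -6+4=-2, -6+11=5
a = -5: -5+-5=-10, -5+-4=-9, -5+-3=-8, -5+4=-1, -5+11=6
a = -4: -4+-4=-8, -4+-3=-7, -4+4=0, -4+11=7
a = -3: -3+-3=-6, -3+4=1, -3+11=8
a = 4: 4+4=8, 4+11=15
a = 11: 11+11=22
Distinct sums: {-12, -11, -10, -9, -8, -7, -6, -2, -1, 0, 1, 5, 6, 7, 8, 15, 22}
|A + A| = 17

|A + A| = 17


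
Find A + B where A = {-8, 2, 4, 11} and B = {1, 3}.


A + B = {a + b : a ∈ A, b ∈ B}.
Enumerate all |A|·|B| = 4·2 = 8 pairs (a, b) and collect distinct sums.
a = -8: -8+1=-7, -8+3=-5
a = 2: 2+1=3, 2+3=5
a = 4: 4+1=5, 4+3=7
a = 11: 11+1=12, 11+3=14
Collecting distinct sums: A + B = {-7, -5, 3, 5, 7, 12, 14}
|A + B| = 7

A + B = {-7, -5, 3, 5, 7, 12, 14}


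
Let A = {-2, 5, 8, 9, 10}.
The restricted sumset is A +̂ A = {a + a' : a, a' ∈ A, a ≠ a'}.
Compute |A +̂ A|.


Restricted sumset: A +̂ A = {a + a' : a ∈ A, a' ∈ A, a ≠ a'}.
Equivalently, take A + A and drop any sum 2a that is achievable ONLY as a + a for a ∈ A (i.e. sums representable only with equal summands).
Enumerate pairs (a, a') with a < a' (symmetric, so each unordered pair gives one sum; this covers all a ≠ a'):
  -2 + 5 = 3
  -2 + 8 = 6
  -2 + 9 = 7
  -2 + 10 = 8
  5 + 8 = 13
  5 + 9 = 14
  5 + 10 = 15
  8 + 9 = 17
  8 + 10 = 18
  9 + 10 = 19
Collected distinct sums: {3, 6, 7, 8, 13, 14, 15, 17, 18, 19}
|A +̂ A| = 10
(Reference bound: |A +̂ A| ≥ 2|A| - 3 for |A| ≥ 2, with |A| = 5 giving ≥ 7.)

|A +̂ A| = 10


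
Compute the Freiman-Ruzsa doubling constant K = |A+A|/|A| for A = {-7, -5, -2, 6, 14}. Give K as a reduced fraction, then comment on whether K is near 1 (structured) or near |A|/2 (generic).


|A| = 5.
Compute A + A by enumerating all 25 pairs.
A + A = {-14, -12, -10, -9, -7, -4, -1, 1, 4, 7, 9, 12, 20, 28}, so |A + A| = 14.
K = |A + A| / |A| = 14/5 (already in lowest terms) ≈ 2.8000.
Reference: AP of size 5 gives K = 9/5 ≈ 1.8000; a fully generic set of size 5 gives K ≈ 3.0000.

|A| = 5, |A + A| = 14, K = 14/5.


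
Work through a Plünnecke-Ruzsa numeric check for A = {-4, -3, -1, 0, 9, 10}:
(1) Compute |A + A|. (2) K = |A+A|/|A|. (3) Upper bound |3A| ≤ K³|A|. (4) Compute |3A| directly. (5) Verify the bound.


|A| = 6.
Step 1: Compute A + A by enumerating all 36 pairs.
A + A = {-8, -7, -6, -5, -4, -3, -2, -1, 0, 5, 6, 7, 8, 9, 10, 18, 19, 20}, so |A + A| = 18.
Step 2: Doubling constant K = |A + A|/|A| = 18/6 = 18/6 ≈ 3.0000.
Step 3: Plünnecke-Ruzsa gives |3A| ≤ K³·|A| = (3.0000)³ · 6 ≈ 162.0000.
Step 4: Compute 3A = A + A + A directly by enumerating all triples (a,b,c) ∈ A³; |3A| = 34.
Step 5: Check 34 ≤ 162.0000? Yes ✓.

K = 18/6, Plünnecke-Ruzsa bound K³|A| ≈ 162.0000, |3A| = 34, inequality holds.


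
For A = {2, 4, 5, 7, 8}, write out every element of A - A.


A - A = {a - a' : a, a' ∈ A}.
Compute a - a' for each ordered pair (a, a'):
a = 2: 2-2=0, 2-4=-2, 2-5=-3, 2-7=-5, 2-8=-6
a = 4: 4-2=2, 4-4=0, 4-5=-1, 4-7=-3, 4-8=-4
a = 5: 5-2=3, 5-4=1, 5-5=0, 5-7=-2, 5-8=-3
a = 7: 7-2=5, 7-4=3, 7-5=2, 7-7=0, 7-8=-1
a = 8: 8-2=6, 8-4=4, 8-5=3, 8-7=1, 8-8=0
Collecting distinct values (and noting 0 appears from a-a):
A - A = {-6, -5, -4, -3, -2, -1, 0, 1, 2, 3, 4, 5, 6}
|A - A| = 13

A - A = {-6, -5, -4, -3, -2, -1, 0, 1, 2, 3, 4, 5, 6}


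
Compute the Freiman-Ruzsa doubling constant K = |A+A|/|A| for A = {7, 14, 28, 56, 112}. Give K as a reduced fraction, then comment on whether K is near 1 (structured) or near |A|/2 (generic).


|A| = 5.
Compute A + A by enumerating all 25 pairs.
A + A = {14, 21, 28, 35, 42, 56, 63, 70, 84, 112, 119, 126, 140, 168, 224}, so |A + A| = 15.
K = |A + A| / |A| = 15/5 = 3/1 ≈ 3.0000.
Reference: AP of size 5 gives K = 9/5 ≈ 1.8000; a fully generic set of size 5 gives K ≈ 3.0000.

|A| = 5, |A + A| = 15, K = 15/5 = 3/1.


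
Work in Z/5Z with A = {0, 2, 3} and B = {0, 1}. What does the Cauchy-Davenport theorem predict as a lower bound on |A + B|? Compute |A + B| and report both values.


Cauchy-Davenport: |A + B| ≥ min(p, |A| + |B| - 1) for A, B nonempty in Z/pZ.
|A| = 3, |B| = 2, p = 5.
CD lower bound = min(5, 3 + 2 - 1) = min(5, 4) = 4.
Compute A + B mod 5 directly:
a = 0: 0+0=0, 0+1=1
a = 2: 2+0=2, 2+1=3
a = 3: 3+0=3, 3+1=4
A + B = {0, 1, 2, 3, 4}, so |A + B| = 5.
Verify: 5 ≥ 4? Yes ✓.

CD lower bound = 4, actual |A + B| = 5.


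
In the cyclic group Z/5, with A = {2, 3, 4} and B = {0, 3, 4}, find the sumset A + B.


Work in Z/5Z: reduce every sum a + b modulo 5.
Enumerate all 9 pairs:
a = 2: 2+0=2, 2+3=0, 2+4=1
a = 3: 3+0=3, 3+3=1, 3+4=2
a = 4: 4+0=4, 4+3=2, 4+4=3
Distinct residues collected: {0, 1, 2, 3, 4}
|A + B| = 5 (out of 5 total residues).

A + B = {0, 1, 2, 3, 4}


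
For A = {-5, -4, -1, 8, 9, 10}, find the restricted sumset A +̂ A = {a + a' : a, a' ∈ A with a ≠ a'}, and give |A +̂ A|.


Restricted sumset: A +̂ A = {a + a' : a ∈ A, a' ∈ A, a ≠ a'}.
Equivalently, take A + A and drop any sum 2a that is achievable ONLY as a + a for a ∈ A (i.e. sums representable only with equal summands).
Enumerate pairs (a, a') with a < a' (symmetric, so each unordered pair gives one sum; this covers all a ≠ a'):
  -5 + -4 = -9
  -5 + -1 = -6
  -5 + 8 = 3
  -5 + 9 = 4
  -5 + 10 = 5
  -4 + -1 = -5
  -4 + 8 = 4
  -4 + 9 = 5
  -4 + 10 = 6
  -1 + 8 = 7
  -1 + 9 = 8
  -1 + 10 = 9
  8 + 9 = 17
  8 + 10 = 18
  9 + 10 = 19
Collected distinct sums: {-9, -6, -5, 3, 4, 5, 6, 7, 8, 9, 17, 18, 19}
|A +̂ A| = 13
(Reference bound: |A +̂ A| ≥ 2|A| - 3 for |A| ≥ 2, with |A| = 6 giving ≥ 9.)

|A +̂ A| = 13


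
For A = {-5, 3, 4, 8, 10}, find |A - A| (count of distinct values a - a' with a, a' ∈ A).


A - A = {a - a' : a, a' ∈ A}; |A| = 5.
Bounds: 2|A|-1 ≤ |A - A| ≤ |A|² - |A| + 1, i.e. 9 ≤ |A - A| ≤ 21.
Note: 0 ∈ A - A always (from a - a). The set is symmetric: if d ∈ A - A then -d ∈ A - A.
Enumerate nonzero differences d = a - a' with a > a' (then include -d):
Positive differences: {1, 2, 4, 5, 6, 7, 8, 9, 13, 15}
Full difference set: {0} ∪ (positive diffs) ∪ (negative diffs).
|A - A| = 1 + 2·10 = 21 (matches direct enumeration: 21).

|A - A| = 21


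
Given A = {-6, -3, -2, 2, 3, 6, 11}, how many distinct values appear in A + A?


A + A = {a + a' : a, a' ∈ A}; |A| = 7.
General bounds: 2|A| - 1 ≤ |A + A| ≤ |A|(|A|+1)/2, i.e. 13 ≤ |A + A| ≤ 28.
Lower bound 2|A|-1 is attained iff A is an arithmetic progression.
Enumerate sums a + a' for a ≤ a' (symmetric, so this suffices):
a = -6: -6+-6=-12, -6+-3=-9, -6+-2=-8, -6+2=-4, -6+3=-3, -6+6=0, -6+11=5
a = -3: -3+-3=-6, -3+-2=-5, -3+2=-1, -3+3=0, -3+6=3, -3+11=8
a = -2: -2+-2=-4, -2+2=0, -2+3=1, -2+6=4, -2+11=9
a = 2: 2+2=4, 2+3=5, 2+6=8, 2+11=13
a = 3: 3+3=6, 3+6=9, 3+11=14
a = 6: 6+6=12, 6+11=17
a = 11: 11+11=22
Distinct sums: {-12, -9, -8, -6, -5, -4, -3, -1, 0, 1, 3, 4, 5, 6, 8, 9, 12, 13, 14, 17, 22}
|A + A| = 21

|A + A| = 21


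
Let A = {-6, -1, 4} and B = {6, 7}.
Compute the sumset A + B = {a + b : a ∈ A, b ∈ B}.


A + B = {a + b : a ∈ A, b ∈ B}.
Enumerate all |A|·|B| = 3·2 = 6 pairs (a, b) and collect distinct sums.
a = -6: -6+6=0, -6+7=1
a = -1: -1+6=5, -1+7=6
a = 4: 4+6=10, 4+7=11
Collecting distinct sums: A + B = {0, 1, 5, 6, 10, 11}
|A + B| = 6

A + B = {0, 1, 5, 6, 10, 11}


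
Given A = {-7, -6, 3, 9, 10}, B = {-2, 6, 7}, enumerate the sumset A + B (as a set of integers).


A + B = {a + b : a ∈ A, b ∈ B}.
Enumerate all |A|·|B| = 5·3 = 15 pairs (a, b) and collect distinct sums.
a = -7: -7+-2=-9, -7+6=-1, -7+7=0
a = -6: -6+-2=-8, -6+6=0, -6+7=1
a = 3: 3+-2=1, 3+6=9, 3+7=10
a = 9: 9+-2=7, 9+6=15, 9+7=16
a = 10: 10+-2=8, 10+6=16, 10+7=17
Collecting distinct sums: A + B = {-9, -8, -1, 0, 1, 7, 8, 9, 10, 15, 16, 17}
|A + B| = 12

A + B = {-9, -8, -1, 0, 1, 7, 8, 9, 10, 15, 16, 17}


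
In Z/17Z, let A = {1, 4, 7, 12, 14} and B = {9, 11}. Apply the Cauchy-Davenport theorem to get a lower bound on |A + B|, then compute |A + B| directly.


Cauchy-Davenport: |A + B| ≥ min(p, |A| + |B| - 1) for A, B nonempty in Z/pZ.
|A| = 5, |B| = 2, p = 17.
CD lower bound = min(17, 5 + 2 - 1) = min(17, 6) = 6.
Compute A + B mod 17 directly:
a = 1: 1+9=10, 1+11=12
a = 4: 4+9=13, 4+11=15
a = 7: 7+9=16, 7+11=1
a = 12: 12+9=4, 12+11=6
a = 14: 14+9=6, 14+11=8
A + B = {1, 4, 6, 8, 10, 12, 13, 15, 16}, so |A + B| = 9.
Verify: 9 ≥ 6? Yes ✓.

CD lower bound = 6, actual |A + B| = 9.


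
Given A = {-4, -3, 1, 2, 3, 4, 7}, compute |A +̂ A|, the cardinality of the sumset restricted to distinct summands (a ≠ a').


Restricted sumset: A +̂ A = {a + a' : a ∈ A, a' ∈ A, a ≠ a'}.
Equivalently, take A + A and drop any sum 2a that is achievable ONLY as a + a for a ∈ A (i.e. sums representable only with equal summands).
Enumerate pairs (a, a') with a < a' (symmetric, so each unordered pair gives one sum; this covers all a ≠ a'):
  -4 + -3 = -7
  -4 + 1 = -3
  -4 + 2 = -2
  -4 + 3 = -1
  -4 + 4 = 0
  -4 + 7 = 3
  -3 + 1 = -2
  -3 + 2 = -1
  -3 + 3 = 0
  -3 + 4 = 1
  -3 + 7 = 4
  1 + 2 = 3
  1 + 3 = 4
  1 + 4 = 5
  1 + 7 = 8
  2 + 3 = 5
  2 + 4 = 6
  2 + 7 = 9
  3 + 4 = 7
  3 + 7 = 10
  4 + 7 = 11
Collected distinct sums: {-7, -3, -2, -1, 0, 1, 3, 4, 5, 6, 7, 8, 9, 10, 11}
|A +̂ A| = 15
(Reference bound: |A +̂ A| ≥ 2|A| - 3 for |A| ≥ 2, with |A| = 7 giving ≥ 11.)

|A +̂ A| = 15


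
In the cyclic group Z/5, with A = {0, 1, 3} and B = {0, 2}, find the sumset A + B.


Work in Z/5Z: reduce every sum a + b modulo 5.
Enumerate all 6 pairs:
a = 0: 0+0=0, 0+2=2
a = 1: 1+0=1, 1+2=3
a = 3: 3+0=3, 3+2=0
Distinct residues collected: {0, 1, 2, 3}
|A + B| = 4 (out of 5 total residues).

A + B = {0, 1, 2, 3}


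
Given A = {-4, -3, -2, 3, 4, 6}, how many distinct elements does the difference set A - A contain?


A - A = {a - a' : a, a' ∈ A}; |A| = 6.
Bounds: 2|A|-1 ≤ |A - A| ≤ |A|² - |A| + 1, i.e. 11 ≤ |A - A| ≤ 31.
Note: 0 ∈ A - A always (from a - a). The set is symmetric: if d ∈ A - A then -d ∈ A - A.
Enumerate nonzero differences d = a - a' with a > a' (then include -d):
Positive differences: {1, 2, 3, 5, 6, 7, 8, 9, 10}
Full difference set: {0} ∪ (positive diffs) ∪ (negative diffs).
|A - A| = 1 + 2·9 = 19 (matches direct enumeration: 19).

|A - A| = 19


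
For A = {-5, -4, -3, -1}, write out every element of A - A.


A - A = {a - a' : a, a' ∈ A}.
Compute a - a' for each ordered pair (a, a'):
a = -5: -5--5=0, -5--4=-1, -5--3=-2, -5--1=-4
a = -4: -4--5=1, -4--4=0, -4--3=-1, -4--1=-3
a = -3: -3--5=2, -3--4=1, -3--3=0, -3--1=-2
a = -1: -1--5=4, -1--4=3, -1--3=2, -1--1=0
Collecting distinct values (and noting 0 appears from a-a):
A - A = {-4, -3, -2, -1, 0, 1, 2, 3, 4}
|A - A| = 9

A - A = {-4, -3, -2, -1, 0, 1, 2, 3, 4}


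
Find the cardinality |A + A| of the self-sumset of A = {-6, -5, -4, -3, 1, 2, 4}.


A + A = {a + a' : a, a' ∈ A}; |A| = 7.
General bounds: 2|A| - 1 ≤ |A + A| ≤ |A|(|A|+1)/2, i.e. 13 ≤ |A + A| ≤ 28.
Lower bound 2|A|-1 is attained iff A is an arithmetic progression.
Enumerate sums a + a' for a ≤ a' (symmetric, so this suffices):
a = -6: -6+-6=-12, -6+-5=-11, -6+-4=-10, -6+-3=-9, -6+1=-5, -6+2=-4, -6+4=-2
a = -5: -5+-5=-10, -5+-4=-9, -5+-3=-8, -5+1=-4, -5+2=-3, -5+4=-1
a = -4: -4+-4=-8, -4+-3=-7, -4+1=-3, -4+2=-2, -4+4=0
a = -3: -3+-3=-6, -3+1=-2, -3+2=-1, -3+4=1
a = 1: 1+1=2, 1+2=3, 1+4=5
a = 2: 2+2=4, 2+4=6
a = 4: 4+4=8
Distinct sums: {-12, -11, -10, -9, -8, -7, -6, -5, -4, -3, -2, -1, 0, 1, 2, 3, 4, 5, 6, 8}
|A + A| = 20

|A + A| = 20


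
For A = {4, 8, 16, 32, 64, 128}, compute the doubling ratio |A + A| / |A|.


|A| = 6.
Compute A + A by enumerating all 36 pairs.
A + A = {8, 12, 16, 20, 24, 32, 36, 40, 48, 64, 68, 72, 80, 96, 128, 132, 136, 144, 160, 192, 256}, so |A + A| = 21.
K = |A + A| / |A| = 21/6 = 7/2 ≈ 3.5000.
Reference: AP of size 6 gives K = 11/6 ≈ 1.8333; a fully generic set of size 6 gives K ≈ 3.5000.

|A| = 6, |A + A| = 21, K = 21/6 = 7/2.


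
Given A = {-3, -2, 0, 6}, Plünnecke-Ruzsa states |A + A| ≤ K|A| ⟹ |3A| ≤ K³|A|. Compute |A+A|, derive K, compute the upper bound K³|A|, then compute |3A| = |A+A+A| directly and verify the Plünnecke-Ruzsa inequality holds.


|A| = 4.
Step 1: Compute A + A by enumerating all 16 pairs.
A + A = {-6, -5, -4, -3, -2, 0, 3, 4, 6, 12}, so |A + A| = 10.
Step 2: Doubling constant K = |A + A|/|A| = 10/4 = 10/4 ≈ 2.5000.
Step 3: Plünnecke-Ruzsa gives |3A| ≤ K³·|A| = (2.5000)³ · 4 ≈ 62.5000.
Step 4: Compute 3A = A + A + A directly by enumerating all triples (a,b,c) ∈ A³; |3A| = 18.
Step 5: Check 18 ≤ 62.5000? Yes ✓.

K = 10/4, Plünnecke-Ruzsa bound K³|A| ≈ 62.5000, |3A| = 18, inequality holds.


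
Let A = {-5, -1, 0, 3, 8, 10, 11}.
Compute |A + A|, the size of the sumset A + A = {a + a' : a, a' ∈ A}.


A + A = {a + a' : a, a' ∈ A}; |A| = 7.
General bounds: 2|A| - 1 ≤ |A + A| ≤ |A|(|A|+1)/2, i.e. 13 ≤ |A + A| ≤ 28.
Lower bound 2|A|-1 is attained iff A is an arithmetic progression.
Enumerate sums a + a' for a ≤ a' (symmetric, so this suffices):
a = -5: -5+-5=-10, -5+-1=-6, -5+0=-5, -5+3=-2, -5+8=3, -5+10=5, -5+11=6
a = -1: -1+-1=-2, -1+0=-1, -1+3=2, -1+8=7, -1+10=9, -1+11=10
a = 0: 0+0=0, 0+3=3, 0+8=8, 0+10=10, 0+11=11
a = 3: 3+3=6, 3+8=11, 3+10=13, 3+11=14
a = 8: 8+8=16, 8+10=18, 8+11=19
a = 10: 10+10=20, 10+11=21
a = 11: 11+11=22
Distinct sums: {-10, -6, -5, -2, -1, 0, 2, 3, 5, 6, 7, 8, 9, 10, 11, 13, 14, 16, 18, 19, 20, 21, 22}
|A + A| = 23

|A + A| = 23


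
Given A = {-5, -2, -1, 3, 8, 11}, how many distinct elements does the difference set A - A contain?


A - A = {a - a' : a, a' ∈ A}; |A| = 6.
Bounds: 2|A|-1 ≤ |A - A| ≤ |A|² - |A| + 1, i.e. 11 ≤ |A - A| ≤ 31.
Note: 0 ∈ A - A always (from a - a). The set is symmetric: if d ∈ A - A then -d ∈ A - A.
Enumerate nonzero differences d = a - a' with a > a' (then include -d):
Positive differences: {1, 3, 4, 5, 8, 9, 10, 12, 13, 16}
Full difference set: {0} ∪ (positive diffs) ∪ (negative diffs).
|A - A| = 1 + 2·10 = 21 (matches direct enumeration: 21).

|A - A| = 21


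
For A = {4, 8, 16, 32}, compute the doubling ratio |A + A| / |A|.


|A| = 4.
Compute A + A by enumerating all 16 pairs.
A + A = {8, 12, 16, 20, 24, 32, 36, 40, 48, 64}, so |A + A| = 10.
K = |A + A| / |A| = 10/4 = 5/2 ≈ 2.5000.
Reference: AP of size 4 gives K = 7/4 ≈ 1.7500; a fully generic set of size 4 gives K ≈ 2.5000.

|A| = 4, |A + A| = 10, K = 10/4 = 5/2.


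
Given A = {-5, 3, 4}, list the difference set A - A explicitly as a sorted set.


A - A = {a - a' : a, a' ∈ A}.
Compute a - a' for each ordered pair (a, a'):
a = -5: -5--5=0, -5-3=-8, -5-4=-9
a = 3: 3--5=8, 3-3=0, 3-4=-1
a = 4: 4--5=9, 4-3=1, 4-4=0
Collecting distinct values (and noting 0 appears from a-a):
A - A = {-9, -8, -1, 0, 1, 8, 9}
|A - A| = 7

A - A = {-9, -8, -1, 0, 1, 8, 9}


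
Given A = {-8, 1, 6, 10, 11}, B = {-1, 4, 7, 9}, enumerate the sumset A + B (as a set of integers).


A + B = {a + b : a ∈ A, b ∈ B}.
Enumerate all |A|·|B| = 5·4 = 20 pairs (a, b) and collect distinct sums.
a = -8: -8+-1=-9, -8+4=-4, -8+7=-1, -8+9=1
a = 1: 1+-1=0, 1+4=5, 1+7=8, 1+9=10
a = 6: 6+-1=5, 6+4=10, 6+7=13, 6+9=15
a = 10: 10+-1=9, 10+4=14, 10+7=17, 10+9=19
a = 11: 11+-1=10, 11+4=15, 11+7=18, 11+9=20
Collecting distinct sums: A + B = {-9, -4, -1, 0, 1, 5, 8, 9, 10, 13, 14, 15, 17, 18, 19, 20}
|A + B| = 16

A + B = {-9, -4, -1, 0, 1, 5, 8, 9, 10, 13, 14, 15, 17, 18, 19, 20}


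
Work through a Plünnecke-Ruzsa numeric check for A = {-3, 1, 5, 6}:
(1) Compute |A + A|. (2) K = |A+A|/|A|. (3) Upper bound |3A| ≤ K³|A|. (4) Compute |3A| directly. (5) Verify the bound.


|A| = 4.
Step 1: Compute A + A by enumerating all 16 pairs.
A + A = {-6, -2, 2, 3, 6, 7, 10, 11, 12}, so |A + A| = 9.
Step 2: Doubling constant K = |A + A|/|A| = 9/4 = 9/4 ≈ 2.2500.
Step 3: Plünnecke-Ruzsa gives |3A| ≤ K³·|A| = (2.2500)³ · 4 ≈ 45.5625.
Step 4: Compute 3A = A + A + A directly by enumerating all triples (a,b,c) ∈ A³; |3A| = 16.
Step 5: Check 16 ≤ 45.5625? Yes ✓.

K = 9/4, Plünnecke-Ruzsa bound K³|A| ≈ 45.5625, |3A| = 16, inequality holds.


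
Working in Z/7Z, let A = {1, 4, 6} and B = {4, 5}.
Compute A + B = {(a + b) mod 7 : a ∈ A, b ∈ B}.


Work in Z/7Z: reduce every sum a + b modulo 7.
Enumerate all 6 pairs:
a = 1: 1+4=5, 1+5=6
a = 4: 4+4=1, 4+5=2
a = 6: 6+4=3, 6+5=4
Distinct residues collected: {1, 2, 3, 4, 5, 6}
|A + B| = 6 (out of 7 total residues).

A + B = {1, 2, 3, 4, 5, 6}


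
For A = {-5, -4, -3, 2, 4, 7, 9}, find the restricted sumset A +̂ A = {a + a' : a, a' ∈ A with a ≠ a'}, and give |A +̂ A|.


Restricted sumset: A +̂ A = {a + a' : a ∈ A, a' ∈ A, a ≠ a'}.
Equivalently, take A + A and drop any sum 2a that is achievable ONLY as a + a for a ∈ A (i.e. sums representable only with equal summands).
Enumerate pairs (a, a') with a < a' (symmetric, so each unordered pair gives one sum; this covers all a ≠ a'):
  -5 + -4 = -9
  -5 + -3 = -8
  -5 + 2 = -3
  -5 + 4 = -1
  -5 + 7 = 2
  -5 + 9 = 4
  -4 + -3 = -7
  -4 + 2 = -2
  -4 + 4 = 0
  -4 + 7 = 3
  -4 + 9 = 5
  -3 + 2 = -1
  -3 + 4 = 1
  -3 + 7 = 4
  -3 + 9 = 6
  2 + 4 = 6
  2 + 7 = 9
  2 + 9 = 11
  4 + 7 = 11
  4 + 9 = 13
  7 + 9 = 16
Collected distinct sums: {-9, -8, -7, -3, -2, -1, 0, 1, 2, 3, 4, 5, 6, 9, 11, 13, 16}
|A +̂ A| = 17
(Reference bound: |A +̂ A| ≥ 2|A| - 3 for |A| ≥ 2, with |A| = 7 giving ≥ 11.)

|A +̂ A| = 17


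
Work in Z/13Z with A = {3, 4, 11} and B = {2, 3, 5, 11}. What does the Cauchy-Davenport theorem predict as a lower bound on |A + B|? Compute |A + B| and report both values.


Cauchy-Davenport: |A + B| ≥ min(p, |A| + |B| - 1) for A, B nonempty in Z/pZ.
|A| = 3, |B| = 4, p = 13.
CD lower bound = min(13, 3 + 4 - 1) = min(13, 6) = 6.
Compute A + B mod 13 directly:
a = 3: 3+2=5, 3+3=6, 3+5=8, 3+11=1
a = 4: 4+2=6, 4+3=7, 4+5=9, 4+11=2
a = 11: 11+2=0, 11+3=1, 11+5=3, 11+11=9
A + B = {0, 1, 2, 3, 5, 6, 7, 8, 9}, so |A + B| = 9.
Verify: 9 ≥ 6? Yes ✓.

CD lower bound = 6, actual |A + B| = 9.


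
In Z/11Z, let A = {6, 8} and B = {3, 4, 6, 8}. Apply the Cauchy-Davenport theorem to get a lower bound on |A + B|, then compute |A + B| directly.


Cauchy-Davenport: |A + B| ≥ min(p, |A| + |B| - 1) for A, B nonempty in Z/pZ.
|A| = 2, |B| = 4, p = 11.
CD lower bound = min(11, 2 + 4 - 1) = min(11, 5) = 5.
Compute A + B mod 11 directly:
a = 6: 6+3=9, 6+4=10, 6+6=1, 6+8=3
a = 8: 8+3=0, 8+4=1, 8+6=3, 8+8=5
A + B = {0, 1, 3, 5, 9, 10}, so |A + B| = 6.
Verify: 6 ≥ 5? Yes ✓.

CD lower bound = 5, actual |A + B| = 6.


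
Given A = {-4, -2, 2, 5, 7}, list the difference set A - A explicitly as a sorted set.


A - A = {a - a' : a, a' ∈ A}.
Compute a - a' for each ordered pair (a, a'):
a = -4: -4--4=0, -4--2=-2, -4-2=-6, -4-5=-9, -4-7=-11
a = -2: -2--4=2, -2--2=0, -2-2=-4, -2-5=-7, -2-7=-9
a = 2: 2--4=6, 2--2=4, 2-2=0, 2-5=-3, 2-7=-5
a = 5: 5--4=9, 5--2=7, 5-2=3, 5-5=0, 5-7=-2
a = 7: 7--4=11, 7--2=9, 7-2=5, 7-5=2, 7-7=0
Collecting distinct values (and noting 0 appears from a-a):
A - A = {-11, -9, -7, -6, -5, -4, -3, -2, 0, 2, 3, 4, 5, 6, 7, 9, 11}
|A - A| = 17

A - A = {-11, -9, -7, -6, -5, -4, -3, -2, 0, 2, 3, 4, 5, 6, 7, 9, 11}


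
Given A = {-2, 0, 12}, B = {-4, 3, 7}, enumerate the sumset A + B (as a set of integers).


A + B = {a + b : a ∈ A, b ∈ B}.
Enumerate all |A|·|B| = 3·3 = 9 pairs (a, b) and collect distinct sums.
a = -2: -2+-4=-6, -2+3=1, -2+7=5
a = 0: 0+-4=-4, 0+3=3, 0+7=7
a = 12: 12+-4=8, 12+3=15, 12+7=19
Collecting distinct sums: A + B = {-6, -4, 1, 3, 5, 7, 8, 15, 19}
|A + B| = 9

A + B = {-6, -4, 1, 3, 5, 7, 8, 15, 19}


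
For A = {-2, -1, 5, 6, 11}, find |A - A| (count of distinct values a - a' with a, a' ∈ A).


A - A = {a - a' : a, a' ∈ A}; |A| = 5.
Bounds: 2|A|-1 ≤ |A - A| ≤ |A|² - |A| + 1, i.e. 9 ≤ |A - A| ≤ 21.
Note: 0 ∈ A - A always (from a - a). The set is symmetric: if d ∈ A - A then -d ∈ A - A.
Enumerate nonzero differences d = a - a' with a > a' (then include -d):
Positive differences: {1, 5, 6, 7, 8, 12, 13}
Full difference set: {0} ∪ (positive diffs) ∪ (negative diffs).
|A - A| = 1 + 2·7 = 15 (matches direct enumeration: 15).

|A - A| = 15


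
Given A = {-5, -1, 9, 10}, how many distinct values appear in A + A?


A + A = {a + a' : a, a' ∈ A}; |A| = 4.
General bounds: 2|A| - 1 ≤ |A + A| ≤ |A|(|A|+1)/2, i.e. 7 ≤ |A + A| ≤ 10.
Lower bound 2|A|-1 is attained iff A is an arithmetic progression.
Enumerate sums a + a' for a ≤ a' (symmetric, so this suffices):
a = -5: -5+-5=-10, -5+-1=-6, -5+9=4, -5+10=5
a = -1: -1+-1=-2, -1+9=8, -1+10=9
a = 9: 9+9=18, 9+10=19
a = 10: 10+10=20
Distinct sums: {-10, -6, -2, 4, 5, 8, 9, 18, 19, 20}
|A + A| = 10

|A + A| = 10


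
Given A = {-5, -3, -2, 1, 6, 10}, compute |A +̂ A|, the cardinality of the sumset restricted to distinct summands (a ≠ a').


Restricted sumset: A +̂ A = {a + a' : a ∈ A, a' ∈ A, a ≠ a'}.
Equivalently, take A + A and drop any sum 2a that is achievable ONLY as a + a for a ∈ A (i.e. sums representable only with equal summands).
Enumerate pairs (a, a') with a < a' (symmetric, so each unordered pair gives one sum; this covers all a ≠ a'):
  -5 + -3 = -8
  -5 + -2 = -7
  -5 + 1 = -4
  -5 + 6 = 1
  -5 + 10 = 5
  -3 + -2 = -5
  -3 + 1 = -2
  -3 + 6 = 3
  -3 + 10 = 7
  -2 + 1 = -1
  -2 + 6 = 4
  -2 + 10 = 8
  1 + 6 = 7
  1 + 10 = 11
  6 + 10 = 16
Collected distinct sums: {-8, -7, -5, -4, -2, -1, 1, 3, 4, 5, 7, 8, 11, 16}
|A +̂ A| = 14
(Reference bound: |A +̂ A| ≥ 2|A| - 3 for |A| ≥ 2, with |A| = 6 giving ≥ 9.)

|A +̂ A| = 14


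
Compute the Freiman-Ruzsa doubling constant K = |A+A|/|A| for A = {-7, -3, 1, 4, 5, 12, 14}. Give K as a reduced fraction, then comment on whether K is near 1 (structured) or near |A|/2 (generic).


|A| = 7.
Compute A + A by enumerating all 49 pairs.
A + A = {-14, -10, -6, -3, -2, 1, 2, 5, 6, 7, 8, 9, 10, 11, 13, 15, 16, 17, 18, 19, 24, 26, 28}, so |A + A| = 23.
K = |A + A| / |A| = 23/7 (already in lowest terms) ≈ 3.2857.
Reference: AP of size 7 gives K = 13/7 ≈ 1.8571; a fully generic set of size 7 gives K ≈ 4.0000.

|A| = 7, |A + A| = 23, K = 23/7.


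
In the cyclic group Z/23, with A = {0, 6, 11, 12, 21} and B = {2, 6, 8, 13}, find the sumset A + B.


Work in Z/23Z: reduce every sum a + b modulo 23.
Enumerate all 20 pairs:
a = 0: 0+2=2, 0+6=6, 0+8=8, 0+13=13
a = 6: 6+2=8, 6+6=12, 6+8=14, 6+13=19
a = 11: 11+2=13, 11+6=17, 11+8=19, 11+13=1
a = 12: 12+2=14, 12+6=18, 12+8=20, 12+13=2
a = 21: 21+2=0, 21+6=4, 21+8=6, 21+13=11
Distinct residues collected: {0, 1, 2, 4, 6, 8, 11, 12, 13, 14, 17, 18, 19, 20}
|A + B| = 14 (out of 23 total residues).

A + B = {0, 1, 2, 4, 6, 8, 11, 12, 13, 14, 17, 18, 19, 20}


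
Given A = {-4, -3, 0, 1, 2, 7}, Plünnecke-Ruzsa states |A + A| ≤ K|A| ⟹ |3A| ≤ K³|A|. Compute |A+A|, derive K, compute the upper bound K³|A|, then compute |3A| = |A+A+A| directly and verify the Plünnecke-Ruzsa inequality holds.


|A| = 6.
Step 1: Compute A + A by enumerating all 36 pairs.
A + A = {-8, -7, -6, -4, -3, -2, -1, 0, 1, 2, 3, 4, 7, 8, 9, 14}, so |A + A| = 16.
Step 2: Doubling constant K = |A + A|/|A| = 16/6 = 16/6 ≈ 2.6667.
Step 3: Plünnecke-Ruzsa gives |3A| ≤ K³·|A| = (2.6667)³ · 6 ≈ 113.7778.
Step 4: Compute 3A = A + A + A directly by enumerating all triples (a,b,c) ∈ A³; |3A| = 28.
Step 5: Check 28 ≤ 113.7778? Yes ✓.

K = 16/6, Plünnecke-Ruzsa bound K³|A| ≈ 113.7778, |3A| = 28, inequality holds.


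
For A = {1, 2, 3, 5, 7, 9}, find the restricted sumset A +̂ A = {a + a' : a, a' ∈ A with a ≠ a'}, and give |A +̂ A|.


Restricted sumset: A +̂ A = {a + a' : a ∈ A, a' ∈ A, a ≠ a'}.
Equivalently, take A + A and drop any sum 2a that is achievable ONLY as a + a for a ∈ A (i.e. sums representable only with equal summands).
Enumerate pairs (a, a') with a < a' (symmetric, so each unordered pair gives one sum; this covers all a ≠ a'):
  1 + 2 = 3
  1 + 3 = 4
  1 + 5 = 6
  1 + 7 = 8
  1 + 9 = 10
  2 + 3 = 5
  2 + 5 = 7
  2 + 7 = 9
  2 + 9 = 11
  3 + 5 = 8
  3 + 7 = 10
  3 + 9 = 12
  5 + 7 = 12
  5 + 9 = 14
  7 + 9 = 16
Collected distinct sums: {3, 4, 5, 6, 7, 8, 9, 10, 11, 12, 14, 16}
|A +̂ A| = 12
(Reference bound: |A +̂ A| ≥ 2|A| - 3 for |A| ≥ 2, with |A| = 6 giving ≥ 9.)

|A +̂ A| = 12


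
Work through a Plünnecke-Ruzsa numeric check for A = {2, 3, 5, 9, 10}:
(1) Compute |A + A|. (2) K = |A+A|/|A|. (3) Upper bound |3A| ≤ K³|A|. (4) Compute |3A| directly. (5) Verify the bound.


|A| = 5.
Step 1: Compute A + A by enumerating all 25 pairs.
A + A = {4, 5, 6, 7, 8, 10, 11, 12, 13, 14, 15, 18, 19, 20}, so |A + A| = 14.
Step 2: Doubling constant K = |A + A|/|A| = 14/5 = 14/5 ≈ 2.8000.
Step 3: Plünnecke-Ruzsa gives |3A| ≤ K³·|A| = (2.8000)³ · 5 ≈ 109.7600.
Step 4: Compute 3A = A + A + A directly by enumerating all triples (a,b,c) ∈ A³; |3A| = 24.
Step 5: Check 24 ≤ 109.7600? Yes ✓.

K = 14/5, Plünnecke-Ruzsa bound K³|A| ≈ 109.7600, |3A| = 24, inequality holds.


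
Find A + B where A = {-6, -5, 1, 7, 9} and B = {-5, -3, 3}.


A + B = {a + b : a ∈ A, b ∈ B}.
Enumerate all |A|·|B| = 5·3 = 15 pairs (a, b) and collect distinct sums.
a = -6: -6+-5=-11, -6+-3=-9, -6+3=-3
a = -5: -5+-5=-10, -5+-3=-8, -5+3=-2
a = 1: 1+-5=-4, 1+-3=-2, 1+3=4
a = 7: 7+-5=2, 7+-3=4, 7+3=10
a = 9: 9+-5=4, 9+-3=6, 9+3=12
Collecting distinct sums: A + B = {-11, -10, -9, -8, -4, -3, -2, 2, 4, 6, 10, 12}
|A + B| = 12

A + B = {-11, -10, -9, -8, -4, -3, -2, 2, 4, 6, 10, 12}


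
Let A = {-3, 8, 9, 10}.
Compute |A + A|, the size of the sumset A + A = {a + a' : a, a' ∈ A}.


A + A = {a + a' : a, a' ∈ A}; |A| = 4.
General bounds: 2|A| - 1 ≤ |A + A| ≤ |A|(|A|+1)/2, i.e. 7 ≤ |A + A| ≤ 10.
Lower bound 2|A|-1 is attained iff A is an arithmetic progression.
Enumerate sums a + a' for a ≤ a' (symmetric, so this suffices):
a = -3: -3+-3=-6, -3+8=5, -3+9=6, -3+10=7
a = 8: 8+8=16, 8+9=17, 8+10=18
a = 9: 9+9=18, 9+10=19
a = 10: 10+10=20
Distinct sums: {-6, 5, 6, 7, 16, 17, 18, 19, 20}
|A + A| = 9

|A + A| = 9


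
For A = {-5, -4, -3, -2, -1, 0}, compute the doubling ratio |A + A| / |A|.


|A| = 6.
Compute A + A by enumerating all 36 pairs.
A + A = {-10, -9, -8, -7, -6, -5, -4, -3, -2, -1, 0}, so |A + A| = 11.
K = |A + A| / |A| = 11/6 (already in lowest terms) ≈ 1.8333.
Reference: AP of size 6 gives K = 11/6 ≈ 1.8333; a fully generic set of size 6 gives K ≈ 3.5000.

|A| = 6, |A + A| = 11, K = 11/6.


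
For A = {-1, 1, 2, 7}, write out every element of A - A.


A - A = {a - a' : a, a' ∈ A}.
Compute a - a' for each ordered pair (a, a'):
a = -1: -1--1=0, -1-1=-2, -1-2=-3, -1-7=-8
a = 1: 1--1=2, 1-1=0, 1-2=-1, 1-7=-6
a = 2: 2--1=3, 2-1=1, 2-2=0, 2-7=-5
a = 7: 7--1=8, 7-1=6, 7-2=5, 7-7=0
Collecting distinct values (and noting 0 appears from a-a):
A - A = {-8, -6, -5, -3, -2, -1, 0, 1, 2, 3, 5, 6, 8}
|A - A| = 13

A - A = {-8, -6, -5, -3, -2, -1, 0, 1, 2, 3, 5, 6, 8}
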